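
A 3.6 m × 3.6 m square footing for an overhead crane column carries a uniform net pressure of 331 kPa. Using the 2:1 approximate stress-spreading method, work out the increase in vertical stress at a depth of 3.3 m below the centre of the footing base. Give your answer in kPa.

Δσ_z ≈ 90.1 kPa

By the 2:1 method the load spreads at 1 horizontal : 2 vertical, so at depth z the loaded area has grown by z in each plan dimension:
Δσ = qBL/((B+z)(L+z)) = 331×3.6×3.6/((3.6+3.3)(3.6+3.3)) = 90.102 kPa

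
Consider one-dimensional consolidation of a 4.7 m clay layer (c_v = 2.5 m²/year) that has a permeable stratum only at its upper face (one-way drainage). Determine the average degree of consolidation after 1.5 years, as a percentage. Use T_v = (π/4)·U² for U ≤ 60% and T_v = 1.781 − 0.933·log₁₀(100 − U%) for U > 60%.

U ≈ 46.5 %

Drainage path length: H_d = H = 4.7 m (single drainage).
T_v = c_v·t/H_d² = 2.5×1.5/4.7² = 0.16976.
T_v = 0.16976 corresponds to the U ≤ 60% branch:
U = √(4T_v/π) = 0.4649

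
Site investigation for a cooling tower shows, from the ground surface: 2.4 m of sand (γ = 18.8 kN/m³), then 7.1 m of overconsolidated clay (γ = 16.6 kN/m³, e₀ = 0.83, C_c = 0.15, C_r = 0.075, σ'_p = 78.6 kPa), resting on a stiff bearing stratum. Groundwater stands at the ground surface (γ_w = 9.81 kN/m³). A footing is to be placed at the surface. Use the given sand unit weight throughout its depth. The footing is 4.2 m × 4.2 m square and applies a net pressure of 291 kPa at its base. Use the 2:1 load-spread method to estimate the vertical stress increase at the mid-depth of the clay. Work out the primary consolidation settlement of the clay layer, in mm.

S_c ≈ 118 mm

Mid-depth of clay below the ground surface: z = 2.4 + 7.1/2 = 5.95 m.
Total vertical stress at mid-clay: σ_v = 18.8×2.4 + 16.6×3.55 = 104.05 kPa.
Pore pressure: u = 9.81×(5.95 − 0) = 58.37 kPa.
Initial effective stress: σ'_0 = σ_v − u = 104.05 − 58.37 = 45.68 kPa.
Stress increase at mid-clay by the 2:1 spreading method:
Δσ = qBL/((B+z)(L+z)) = 291×4.2×4.2/((4.2+5.95)(4.2+5.95)) = 49.826 kPa
Final effective stress: σ'_f = 45.68 + 49.826 = 95.506 kPa.
σ'_f = 95.506 > σ'_p = 78.6 kPa, so the stress path crosses the preconsolidation pressure — recompression up to σ'_p, then virgin compression beyond:
S_c = H/(1+e₀)·[C_r·log₁₀(σ'_p/σ'_0) + C_c·log₁₀(σ'_f/σ'_p)]
    = 7.1/1.83 × [0.075×log₁₀(78.6/45.68) + 0.15×log₁₀(95.506/78.6)]
    = 3.8798 × [0.017677 + 0.012691] = 0.1178 m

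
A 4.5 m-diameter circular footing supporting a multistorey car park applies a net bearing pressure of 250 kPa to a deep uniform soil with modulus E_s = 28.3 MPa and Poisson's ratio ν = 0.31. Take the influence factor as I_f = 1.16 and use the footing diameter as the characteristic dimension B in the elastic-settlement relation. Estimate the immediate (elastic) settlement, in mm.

Immediate (elastic) settlement: S_e = q·B·(1−ν²)/E_s · I_f.
E_s = 28.3 MPa = 28300 kPa.
S_e = 250 × 4.5 × (1 − 0.31²) / 28300 × 1.16
    = 250 × 4.5 × 0.9039 / 28300 × 1.16
    = 0.04168 m = 41.68 mm

S_e ≈ 41.7 mm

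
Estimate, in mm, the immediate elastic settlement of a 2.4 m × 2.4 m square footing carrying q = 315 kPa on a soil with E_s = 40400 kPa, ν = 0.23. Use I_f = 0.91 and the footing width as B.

Immediate (elastic) settlement: S_e = q·B·(1−ν²)/E_s · I_f.
S_e = 315 × 2.4 × (1 − 0.23²) / 40400 × 0.91
    = 315 × 2.4 × 0.9471 / 40400 × 0.91
    = 0.01613 m = 16.13 mm

S_e ≈ 16.1 mm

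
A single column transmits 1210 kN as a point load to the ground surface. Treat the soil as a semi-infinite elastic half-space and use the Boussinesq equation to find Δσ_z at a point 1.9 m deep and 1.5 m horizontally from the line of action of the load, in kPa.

Δσ_z ≈ 47.7 kPa

Boussinesq vertical stress below a point load on an elastic half-space:
Δσ_z = 3P/(2πz²) · [1 + (r/z)²]^(−5/2)
r/z = 1.5/1.9 = 0.78947; [1+(r/z)²]^(−5/2) = 0.29787.
Δσ_z = 3×1210/(2π×1.9²) × 0.29787 = 160.04 × 0.29787 = 47.67 kPa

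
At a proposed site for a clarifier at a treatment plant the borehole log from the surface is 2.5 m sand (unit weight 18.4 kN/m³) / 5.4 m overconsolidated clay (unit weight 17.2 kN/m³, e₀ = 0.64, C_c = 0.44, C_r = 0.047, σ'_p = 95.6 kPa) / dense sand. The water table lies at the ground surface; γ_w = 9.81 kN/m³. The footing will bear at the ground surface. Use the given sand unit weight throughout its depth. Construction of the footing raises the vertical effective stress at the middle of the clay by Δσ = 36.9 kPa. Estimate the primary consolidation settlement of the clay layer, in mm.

Mid-depth of clay below the ground surface: z = 2.5 + 5.4/2 = 5.2 m.
Total vertical stress at mid-clay: σ_v = 18.4×2.5 + 17.2×2.7 = 92.44 kPa.
Pore pressure: u = 9.81×(5.2 − 0) = 51.012 kPa.
Initial effective stress: σ'_0 = σ_v − u = 92.44 − 51.012 = 41.428 kPa.
Final effective stress: σ'_f = 41.428 + 36.9 = 78.328 kPa.
σ'_f = 78.328 ≤ σ'_p = 95.6 kPa, so the clay remains overconsolidated and only the recompression index applies:
S_c = C_r·H/(1+e₀)·log₁₀(σ'_f/σ'_0) = 0.047×5.4/1.64×log₁₀(78.328/41.428)
    = 0.15476 × 0.27662 = 0.04281 m

S_c ≈ 42.8 mm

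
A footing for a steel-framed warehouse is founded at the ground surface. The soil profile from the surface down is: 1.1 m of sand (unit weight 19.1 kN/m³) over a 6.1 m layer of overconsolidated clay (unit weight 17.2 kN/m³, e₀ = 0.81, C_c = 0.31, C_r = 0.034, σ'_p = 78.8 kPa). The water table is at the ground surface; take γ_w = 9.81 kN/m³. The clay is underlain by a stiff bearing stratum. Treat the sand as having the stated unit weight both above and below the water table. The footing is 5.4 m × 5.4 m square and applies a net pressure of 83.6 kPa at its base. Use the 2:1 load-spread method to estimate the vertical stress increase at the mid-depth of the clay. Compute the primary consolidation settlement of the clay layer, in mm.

S_c ≈ 29.7 mm

Mid-depth of clay below the ground surface: z = 1.1 + 6.1/2 = 4.15 m.
Total vertical stress at mid-clay: σ_v = 19.1×1.1 + 17.2×3.05 = 73.47 kPa.
Pore pressure: u = 9.81×(4.15 − 0) = 40.712 kPa.
Initial effective stress: σ'_0 = σ_v − u = 73.47 − 40.712 = 32.758 kPa.
Stress increase at mid-clay by the 2:1 spreading method:
Δσ = qBL/((B+z)(L+z)) = 83.6×5.4×5.4/((5.4+4.15)(5.4+4.15)) = 26.729 kPa
Final effective stress: σ'_f = 32.758 + 26.729 = 59.487 kPa.
σ'_f = 59.487 ≤ σ'_p = 78.8 kPa, so the clay remains overconsolidated and only the recompression index applies:
S_c = C_r·H/(1+e₀)·log₁₀(σ'_f/σ'_0) = 0.034×6.1/1.81×log₁₀(59.487/32.758)
    = 0.11459 × 0.2591 = 0.02969 m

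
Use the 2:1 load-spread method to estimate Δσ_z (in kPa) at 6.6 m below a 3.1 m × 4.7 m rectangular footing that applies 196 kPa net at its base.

By the 2:1 method the load spreads at 1 horizontal : 2 vertical, so at depth z the loaded area has grown by z in each plan dimension:
Δσ = qBL/((B+z)(L+z)) = 196×3.1×4.7/((3.1+6.6)(4.7+6.6)) = 26.053 kPa

Δσ_z ≈ 26.1 kPa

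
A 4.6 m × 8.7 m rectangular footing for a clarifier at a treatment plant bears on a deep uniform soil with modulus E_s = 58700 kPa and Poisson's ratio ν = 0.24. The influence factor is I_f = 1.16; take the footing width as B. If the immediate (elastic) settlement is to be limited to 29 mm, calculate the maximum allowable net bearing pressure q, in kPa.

q ≈ 339 kPa

S_e = q·B·(1−ν²)/E_s · I_f  ⇒  q = S_e·E_s / (B·(1−ν²)·I_f).
q = 0.029 × 58700 / (4.6 × 0.9424 × 1.16) = 338.5 kPa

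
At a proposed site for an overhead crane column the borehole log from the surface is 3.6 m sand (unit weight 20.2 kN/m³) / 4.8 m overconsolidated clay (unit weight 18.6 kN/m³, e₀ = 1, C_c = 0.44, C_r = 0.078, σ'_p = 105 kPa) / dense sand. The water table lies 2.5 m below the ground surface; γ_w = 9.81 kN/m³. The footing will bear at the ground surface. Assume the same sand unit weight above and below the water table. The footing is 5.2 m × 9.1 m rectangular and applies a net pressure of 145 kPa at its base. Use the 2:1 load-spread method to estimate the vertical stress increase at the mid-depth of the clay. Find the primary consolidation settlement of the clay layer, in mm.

Mid-depth of clay below the ground surface: z = 3.6 + 4.8/2 = 6 m.
Total vertical stress at mid-clay: σ_v = 20.2×3.6 + 18.6×2.4 = 117.36 kPa.
Pore pressure: u = 9.81×(6 − 2.5) = 34.335 kPa.
Initial effective stress: σ'_0 = σ_v − u = 117.36 − 34.335 = 83.025 kPa.
Stress increase at mid-clay by the 2:1 spreading method:
Δσ = qBL/((B+z)(L+z)) = 145×5.2×9.1/((5.2+6)(9.1+6)) = 40.571 kPa
Final effective stress: σ'_f = 83.025 + 40.571 = 123.6 kPa.
σ'_f = 123.6 > σ'_p = 105 kPa, so the stress path crosses the preconsolidation pressure — recompression up to σ'_p, then virgin compression beyond:
S_c = H/(1+e₀)·[C_r·log₁₀(σ'_p/σ'_0) + C_c·log₁₀(σ'_f/σ'_p)]
    = 4.8/2 × [0.078×log₁₀(105/83.025) + 0.44×log₁₀(123.6/105)]
    = 2.4 × [0.0079545 + 0.031165] = 0.09389 m

S_c ≈ 93.9 mm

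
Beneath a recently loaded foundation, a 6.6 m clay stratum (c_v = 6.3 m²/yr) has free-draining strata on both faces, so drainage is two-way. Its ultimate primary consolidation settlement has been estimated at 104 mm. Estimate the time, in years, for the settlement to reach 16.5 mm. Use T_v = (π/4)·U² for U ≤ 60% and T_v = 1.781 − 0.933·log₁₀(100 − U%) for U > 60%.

t ≈ 0.0342 years

Drainage path length: H_d = H/2 = 3.3 m (double drainage).
U = S(t)/S_ult = 16.5/104 = 0.1587.
U ≤ 60%: T_v = (π/4)·U² = (π/4)×0.15865² = 0.019769.
t = T_v·H_d²/c_v = 0.019769×3.3²/6.3 = 0.03417 years.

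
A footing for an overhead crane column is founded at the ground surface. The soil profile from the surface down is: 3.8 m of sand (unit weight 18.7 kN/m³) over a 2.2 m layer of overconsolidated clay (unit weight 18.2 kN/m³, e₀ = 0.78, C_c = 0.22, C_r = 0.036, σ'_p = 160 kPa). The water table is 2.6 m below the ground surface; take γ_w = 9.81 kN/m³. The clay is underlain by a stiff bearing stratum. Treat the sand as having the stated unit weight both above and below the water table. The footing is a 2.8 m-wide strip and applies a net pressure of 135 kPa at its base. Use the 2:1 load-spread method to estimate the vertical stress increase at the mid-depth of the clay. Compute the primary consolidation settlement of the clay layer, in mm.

Mid-depth of clay below the ground surface: z = 3.8 + 2.2/2 = 4.9 m.
Total vertical stress at mid-clay: σ_v = 18.7×3.8 + 18.2×1.1 = 91.08 kPa.
Pore pressure: u = 9.81×(4.9 − 2.6) = 22.563 kPa.
Initial effective stress: σ'_0 = σ_v − u = 91.08 − 22.563 = 68.517 kPa.
Stress increase at mid-clay by the 2:1 spreading method:
Δσ = qB/(B+z) = 135×2.8/(2.8+4.9) = 49.091 kPa
Final effective stress: σ'_f = 68.517 + 49.091 = 117.61 kPa.
σ'_f = 117.61 ≤ σ'_p = 160 kPa, so the clay remains overconsolidated and only the recompression index applies:
S_c = C_r·H/(1+e₀)·log₁₀(σ'_f/σ'_0) = 0.036×2.2/1.78×log₁₀(117.61/68.517)
    = 0.044496 × 0.23465 = 0.01044 m

S_c ≈ 10.4 mm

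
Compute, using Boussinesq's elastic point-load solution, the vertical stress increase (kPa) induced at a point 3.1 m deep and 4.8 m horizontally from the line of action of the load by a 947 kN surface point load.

Δσ_z ≈ 2.21 kPa

Boussinesq vertical stress below a point load on an elastic half-space:
Δσ_z = 3P/(2πz²) · [1 + (r/z)²]^(−5/2)
r/z = 4.8/3.1 = 1.5484; [1+(r/z)²]^(−5/2) = 0.047.
Δσ_z = 3×947/(2π×3.1²) × 0.047 = 47.051 × 0.047 = 2.211 kPa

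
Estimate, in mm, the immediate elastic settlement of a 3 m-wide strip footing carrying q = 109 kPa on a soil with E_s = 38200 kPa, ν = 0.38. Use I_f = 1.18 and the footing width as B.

S_e ≈ 8.64 mm

Immediate (elastic) settlement: S_e = q·B·(1−ν²)/E_s · I_f.
S_e = 109 × 3 × (1 − 0.38²) / 38200 × 1.18
    = 109 × 3 × 0.8556 / 38200 × 1.18
    = 0.008642 m = 8.642 mm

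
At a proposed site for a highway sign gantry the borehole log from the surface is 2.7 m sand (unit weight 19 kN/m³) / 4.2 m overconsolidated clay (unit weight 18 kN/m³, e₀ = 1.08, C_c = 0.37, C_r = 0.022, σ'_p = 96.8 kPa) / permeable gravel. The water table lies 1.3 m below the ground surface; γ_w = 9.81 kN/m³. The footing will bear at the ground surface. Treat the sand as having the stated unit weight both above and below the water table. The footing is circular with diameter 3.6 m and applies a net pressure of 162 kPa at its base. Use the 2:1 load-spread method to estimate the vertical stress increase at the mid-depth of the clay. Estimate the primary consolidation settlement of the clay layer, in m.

Mid-depth of clay below the ground surface: z = 2.7 + 4.2/2 = 4.8 m.
Total vertical stress at mid-clay: σ_v = 19×2.7 + 18×2.1 = 89.1 kPa.
Pore pressure: u = 9.81×(4.8 − 1.3) = 34.335 kPa.
Initial effective stress: σ'_0 = σ_v − u = 89.1 − 34.335 = 54.765 kPa.
Stress increase at mid-clay by the 2:1 spreading method:
Δσ ≈ qD²/(D+z)² = 162×3.6²/(3.6+4.8)² = 29.755 kPa
Final effective stress: σ'_f = 54.765 + 29.755 = 84.52 kPa.
σ'_f = 84.52 ≤ σ'_p = 96.8 kPa, so the clay remains overconsolidated and only the recompression index applies:
S_c = C_r·H/(1+e₀)·log₁₀(σ'_f/σ'_0) = 0.022×4.2/2.08×log₁₀(84.52/54.765)
    = 0.044422 × 0.18846 = 0.008372 m

S_c ≈ 0.00837 m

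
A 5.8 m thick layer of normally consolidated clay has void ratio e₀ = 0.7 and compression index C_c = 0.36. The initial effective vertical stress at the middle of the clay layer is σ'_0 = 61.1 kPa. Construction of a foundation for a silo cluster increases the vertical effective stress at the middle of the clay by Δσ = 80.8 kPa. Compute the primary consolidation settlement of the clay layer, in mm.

Final effective stress: σ'_f = σ'_0 + Δσ = 61.1 + 80.8 = 141.9 kPa.
Normally consolidated clay, so the full stress increment lies on the virgin compression line:
S_c = C_c·H/(1+e₀)·log₁₀(σ'_f/σ'_0) = 0.36×5.8/(1+0.7)×log₁₀(141.9/61.1)
    = 1.2282 × 0.36594 = 0.4494 m

S_c ≈ 449 mm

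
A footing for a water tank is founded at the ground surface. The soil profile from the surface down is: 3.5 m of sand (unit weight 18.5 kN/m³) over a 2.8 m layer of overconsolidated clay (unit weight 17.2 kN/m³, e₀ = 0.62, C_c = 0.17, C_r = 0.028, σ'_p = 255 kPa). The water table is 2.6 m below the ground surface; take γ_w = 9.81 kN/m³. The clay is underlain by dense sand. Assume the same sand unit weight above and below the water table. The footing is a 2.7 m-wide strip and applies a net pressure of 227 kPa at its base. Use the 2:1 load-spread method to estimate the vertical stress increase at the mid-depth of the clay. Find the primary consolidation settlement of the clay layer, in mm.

S_c ≈ 16.7 mm

Mid-depth of clay below the ground surface: z = 3.5 + 2.8/2 = 4.9 m.
Total vertical stress at mid-clay: σ_v = 18.5×3.5 + 17.2×1.4 = 88.83 kPa.
Pore pressure: u = 9.81×(4.9 − 2.6) = 22.563 kPa.
Initial effective stress: σ'_0 = σ_v − u = 88.83 − 22.563 = 66.267 kPa.
Stress increase at mid-clay by the 2:1 spreading method:
Δσ = qB/(B+z) = 227×2.7/(2.7+4.9) = 80.645 kPa
Final effective stress: σ'_f = 66.267 + 80.645 = 146.91 kPa.
σ'_f = 146.91 ≤ σ'_p = 255 kPa, so the clay remains overconsolidated and only the recompression index applies:
S_c = C_r·H/(1+e₀)·log₁₀(σ'_f/σ'_0) = 0.028×2.8/1.62×log₁₀(146.91/66.267)
    = 0.048395 × 0.34575 = 0.01673 m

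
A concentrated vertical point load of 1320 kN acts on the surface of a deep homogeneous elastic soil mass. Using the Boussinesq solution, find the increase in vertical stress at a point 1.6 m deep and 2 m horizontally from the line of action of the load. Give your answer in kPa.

Boussinesq vertical stress below a point load on an elastic half-space:
Δσ_z = 3P/(2πz²) · [1 + (r/z)²]^(−5/2)
r/z = 2/1.6 = 1.25; [1+(r/z)²]^(−5/2) = 0.095135.
Δσ_z = 3×1320/(2π×1.6²) × 0.095135 = 246.19 × 0.095135 = 23.42 kPa

Δσ_z ≈ 23.4 kPa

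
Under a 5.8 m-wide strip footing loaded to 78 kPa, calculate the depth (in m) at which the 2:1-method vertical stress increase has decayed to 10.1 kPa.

2:1 spreading — at depth z the loaded area has grown by z in each plan dimension:
qB/(B+z) = Δσ_z ⇒ z = qB/Δσ_z − B = 78×5.8/10.1 − 5.8 = 38.99 m

z ≈ 39 m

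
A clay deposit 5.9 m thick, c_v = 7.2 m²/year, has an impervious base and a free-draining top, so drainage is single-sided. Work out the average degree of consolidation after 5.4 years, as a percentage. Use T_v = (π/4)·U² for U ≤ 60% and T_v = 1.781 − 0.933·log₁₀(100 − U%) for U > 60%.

Drainage path length: H_d = H = 5.9 m (single drainage).
T_v = c_v·t/H_d² = 7.2×5.4/5.9² = 1.1169.
T_v = 1.1169 corresponds to the U > 60% branch:
U = 1 − 10^((1.781 − T_v)/0.933)/100 = 0.9485

U ≈ 94.9 %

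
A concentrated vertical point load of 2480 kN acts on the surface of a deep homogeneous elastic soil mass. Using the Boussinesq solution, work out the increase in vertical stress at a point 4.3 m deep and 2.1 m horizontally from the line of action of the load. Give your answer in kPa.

Boussinesq vertical stress below a point load on an elastic half-space:
Δσ_z = 3P/(2πz²) · [1 + (r/z)²]^(−5/2)
r/z = 2.1/4.3 = 0.48837; [1+(r/z)²]^(−5/2) = 0.58581.
Δσ_z = 3×2480/(2π×4.3²) × 0.58581 = 64.041 × 0.58581 = 37.52 kPa

Δσ_z ≈ 37.5 kPa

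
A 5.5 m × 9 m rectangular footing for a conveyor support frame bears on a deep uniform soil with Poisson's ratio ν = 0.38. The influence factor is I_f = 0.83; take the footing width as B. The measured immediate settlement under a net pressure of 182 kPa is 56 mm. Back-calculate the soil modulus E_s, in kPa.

E_s ≈ 12700 kPa

S_e = q·B·(1−ν²)/E_s · I_f  ⇒  E_s = q·B·(1−ν²)·I_f / S_e.
E_s = 182 × 5.5 × 0.8556 × 0.83 / 0.056 = 12690 kPa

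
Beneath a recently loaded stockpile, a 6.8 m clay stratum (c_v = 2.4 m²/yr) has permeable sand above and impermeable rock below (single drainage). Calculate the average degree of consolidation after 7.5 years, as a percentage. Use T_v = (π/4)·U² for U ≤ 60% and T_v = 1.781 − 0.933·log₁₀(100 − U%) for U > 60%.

U ≈ 69 %

Drainage path length: H_d = H = 6.8 m (single drainage).
T_v = c_v·t/H_d² = 2.4×7.5/6.8² = 0.38927.
T_v = 0.38927 corresponds to the U > 60% branch:
U = 1 − 10^((1.781 − T_v)/0.933)/100 = 0.6898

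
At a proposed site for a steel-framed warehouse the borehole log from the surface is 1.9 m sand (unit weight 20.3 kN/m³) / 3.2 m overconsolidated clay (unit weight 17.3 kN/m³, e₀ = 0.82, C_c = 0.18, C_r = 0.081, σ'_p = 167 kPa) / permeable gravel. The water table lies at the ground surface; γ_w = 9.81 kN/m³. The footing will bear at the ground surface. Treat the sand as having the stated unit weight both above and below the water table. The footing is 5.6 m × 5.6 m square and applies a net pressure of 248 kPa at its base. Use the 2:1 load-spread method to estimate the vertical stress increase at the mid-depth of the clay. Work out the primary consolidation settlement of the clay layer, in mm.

S_c ≈ 84.8 mm

Mid-depth of clay below the ground surface: z = 1.9 + 3.2/2 = 3.5 m.
Total vertical stress at mid-clay: σ_v = 20.3×1.9 + 17.3×1.6 = 66.25 kPa.
Pore pressure: u = 9.81×(3.5 − 0) = 34.335 kPa.
Initial effective stress: σ'_0 = σ_v − u = 66.25 − 34.335 = 31.915 kPa.
Stress increase at mid-clay by the 2:1 spreading method:
Δσ = qBL/((B+z)(L+z)) = 248×5.6×5.6/((5.6+3.5)(5.6+3.5)) = 93.917 kPa
Final effective stress: σ'_f = 31.915 + 93.917 = 125.83 kPa.
σ'_f = 125.83 ≤ σ'_p = 167 kPa, so the clay remains overconsolidated and only the recompression index applies:
S_c = C_r·H/(1+e₀)·log₁₀(σ'_f/σ'_0) = 0.081×3.2/1.82×log₁₀(125.83/31.915)
    = 0.14241 × 0.59579 = 0.08485 m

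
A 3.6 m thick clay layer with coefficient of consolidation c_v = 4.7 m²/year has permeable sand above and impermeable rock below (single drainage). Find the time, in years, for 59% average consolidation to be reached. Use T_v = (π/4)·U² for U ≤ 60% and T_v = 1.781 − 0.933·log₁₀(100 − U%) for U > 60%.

t ≈ 0.754 years

Drainage path length: H_d = H = 3.6 m (single drainage).
U ≤ 60%: T_v = (π/4)·U² = (π/4)×0.59² = 0.2734.
t = T_v·H_d²/c_v = 0.2734×3.6²/4.7 = 0.7539 years.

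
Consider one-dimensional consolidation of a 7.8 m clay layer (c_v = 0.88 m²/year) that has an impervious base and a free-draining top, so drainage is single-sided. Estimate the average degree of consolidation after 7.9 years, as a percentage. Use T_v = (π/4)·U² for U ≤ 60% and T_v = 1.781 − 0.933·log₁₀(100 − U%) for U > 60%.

U ≈ 38.1 %

Drainage path length: H_d = H = 7.8 m (single drainage).
T_v = c_v·t/H_d² = 0.88×7.9/7.8² = 0.11427.
T_v = 0.11427 corresponds to the U ≤ 60% branch:
U = √(4T_v/π) = 0.3814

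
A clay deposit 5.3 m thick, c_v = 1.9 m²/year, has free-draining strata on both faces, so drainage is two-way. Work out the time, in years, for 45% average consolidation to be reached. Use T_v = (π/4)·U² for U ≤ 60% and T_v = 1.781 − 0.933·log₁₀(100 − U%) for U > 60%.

t ≈ 0.588 years

Drainage path length: H_d = H/2 = 2.65 m (double drainage).
U ≤ 60%: T_v = (π/4)·U² = (π/4)×0.45² = 0.15904.
t = T_v·H_d²/c_v = 0.15904×2.65²/1.9 = 0.5878 years.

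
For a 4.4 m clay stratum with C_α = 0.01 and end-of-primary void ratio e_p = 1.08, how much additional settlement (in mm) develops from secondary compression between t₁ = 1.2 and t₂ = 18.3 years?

S_s ≈ 25 mm

Secondary compression: S_s = C_α·H/(1+e_p)·log₁₀(t₂/t₁)
S_s = 0.01×4.4/(1+1.08)×log₁₀(18.3/1.2)
    = 0.02115 × 1.183 = 0.02503 m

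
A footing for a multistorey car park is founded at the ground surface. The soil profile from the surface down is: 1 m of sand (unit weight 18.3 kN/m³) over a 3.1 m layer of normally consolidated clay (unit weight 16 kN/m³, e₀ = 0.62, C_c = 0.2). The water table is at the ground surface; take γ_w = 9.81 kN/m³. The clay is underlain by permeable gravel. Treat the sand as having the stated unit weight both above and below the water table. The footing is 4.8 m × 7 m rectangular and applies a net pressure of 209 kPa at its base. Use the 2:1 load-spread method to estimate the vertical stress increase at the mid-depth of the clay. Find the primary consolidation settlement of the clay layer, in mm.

S_c ≈ 312 mm

Mid-depth of clay below the ground surface: z = 1 + 3.1/2 = 2.55 m.
Total vertical stress at mid-clay: σ_v = 18.3×1 + 16×1.55 = 43.1 kPa.
Pore pressure: u = 9.81×(2.55 − 0) = 25.015 kPa.
Initial effective stress: σ'_0 = σ_v − u = 43.1 − 25.015 = 18.085 kPa.
Stress increase at mid-clay by the 2:1 spreading method:
Δσ = qBL/((B+z)(L+z)) = 209×4.8×7/((4.8+2.55)(7+2.55)) = 100.04 kPa
Final effective stress: σ'_f = σ'_0 + Δσ = 18.085 + 100.04 = 118.12 kPa.
Normally consolidated clay, so the full stress increment lies on the virgin compression line:
S_c = C_c·H/(1+e₀)·log₁₀(σ'_f/σ'_0) = 0.2×3.1/(1+0.62)×log₁₀(118.12/18.085)
    = 0.38272 × 0.815 = 0.3119 m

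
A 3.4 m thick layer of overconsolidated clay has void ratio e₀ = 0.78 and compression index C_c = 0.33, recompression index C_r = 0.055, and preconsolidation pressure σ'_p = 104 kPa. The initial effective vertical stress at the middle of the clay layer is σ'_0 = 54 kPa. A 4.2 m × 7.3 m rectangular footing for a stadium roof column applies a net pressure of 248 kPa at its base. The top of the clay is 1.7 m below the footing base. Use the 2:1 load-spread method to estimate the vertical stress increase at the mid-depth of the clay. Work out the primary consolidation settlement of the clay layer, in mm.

S_c ≈ 126 mm

Mid-depth of clay below the footing base: z = 1.7 + 3.4/2 = 3.4 m.
Stress increase at mid-clay by the 2:1 spreading method:
Δσ = qBL/((B+z)(L+z)) = 248×4.2×7.3/((4.2+3.4)(7.3+3.4)) = 93.503 kPa
Final effective stress: σ'_f = 54 + 93.503 = 147.5 kPa.
σ'_f = 147.5 > σ'_p = 104 kPa, so the stress path crosses the preconsolidation pressure — recompression up to σ'_p, then virgin compression beyond:
S_c = H/(1+e₀)·[C_r·log₁₀(σ'_p/σ'_0) + C_c·log₁₀(σ'_f/σ'_p)]
    = 3.4/1.78 × [0.055×log₁₀(104/54) + 0.33×log₁₀(147.5/104)]
    = 1.9101 × [0.015655 + 0.05008] = 0.1256 m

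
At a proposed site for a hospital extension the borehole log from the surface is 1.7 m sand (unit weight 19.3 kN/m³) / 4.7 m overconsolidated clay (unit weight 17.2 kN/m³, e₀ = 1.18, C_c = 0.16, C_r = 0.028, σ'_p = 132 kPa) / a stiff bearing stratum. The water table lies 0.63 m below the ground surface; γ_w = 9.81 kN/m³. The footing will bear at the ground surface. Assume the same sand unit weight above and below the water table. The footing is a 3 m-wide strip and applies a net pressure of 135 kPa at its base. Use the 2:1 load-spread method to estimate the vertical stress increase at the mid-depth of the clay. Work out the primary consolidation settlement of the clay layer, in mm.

Mid-depth of clay below the ground surface: z = 1.7 + 4.7/2 = 4.05 m.
Total vertical stress at mid-clay: σ_v = 19.3×1.7 + 17.2×2.35 = 73.23 kPa.
Pore pressure: u = 9.81×(4.05 − 0.63) = 33.55 kPa.
Initial effective stress: σ'_0 = σ_v − u = 73.23 − 33.55 = 39.68 kPa.
Stress increase at mid-clay by the 2:1 spreading method:
Δσ = qB/(B+z) = 135×3/(3+4.05) = 57.447 kPa
Final effective stress: σ'_f = 39.68 + 57.447 = 97.127 kPa.
σ'_f = 97.127 ≤ σ'_p = 132 kPa, so the clay remains overconsolidated and only the recompression index applies:
S_c = C_r·H/(1+e₀)·log₁₀(σ'_f/σ'_0) = 0.028×4.7/2.18×log₁₀(97.127/39.68)
    = 0.060368 × 0.38877 = 0.02347 m

S_c ≈ 23.5 mm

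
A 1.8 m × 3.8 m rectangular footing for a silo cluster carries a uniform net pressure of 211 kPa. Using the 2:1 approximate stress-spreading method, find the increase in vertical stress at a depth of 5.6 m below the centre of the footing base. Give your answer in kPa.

By the 2:1 method the load spreads at 1 horizontal : 2 vertical, so at depth z the loaded area has grown by z in each plan dimension:
Δσ = qBL/((B+z)(L+z)) = 211×1.8×3.8/((1.8+5.6)(3.8+5.6)) = 20.748 kPa

Δσ_z ≈ 20.7 kPa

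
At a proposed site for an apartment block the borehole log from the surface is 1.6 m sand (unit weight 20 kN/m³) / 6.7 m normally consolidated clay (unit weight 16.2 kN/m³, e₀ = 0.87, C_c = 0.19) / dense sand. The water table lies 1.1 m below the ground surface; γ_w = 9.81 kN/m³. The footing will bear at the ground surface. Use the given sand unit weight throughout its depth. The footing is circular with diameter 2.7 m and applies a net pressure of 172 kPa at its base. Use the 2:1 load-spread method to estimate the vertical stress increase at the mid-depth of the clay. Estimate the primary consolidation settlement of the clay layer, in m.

S_c ≈ 0.108 m

Mid-depth of clay below the ground surface: z = 1.6 + 6.7/2 = 4.95 m.
Total vertical stress at mid-clay: σ_v = 20×1.6 + 16.2×3.35 = 86.27 kPa.
Pore pressure: u = 9.81×(4.95 − 1.1) = 37.769 kPa.
Initial effective stress: σ'_0 = σ_v − u = 86.27 − 37.769 = 48.501 kPa.
Stress increase at mid-clay by the 2:1 spreading method:
Δσ ≈ qD²/(D+z)² = 172×2.7²/(2.7+4.95)² = 21.426 kPa
Final effective stress: σ'_f = σ'_0 + Δσ = 48.501 + 21.426 = 69.927 kPa.
Normally consolidated clay, so the full stress increment lies on the virgin compression line:
S_c = C_c·H/(1+e₀)·log₁₀(σ'_f/σ'_0) = 0.19×6.7/(1+0.87)×log₁₀(69.927/48.501)
    = 0.68075 × 0.15889 = 0.1082 m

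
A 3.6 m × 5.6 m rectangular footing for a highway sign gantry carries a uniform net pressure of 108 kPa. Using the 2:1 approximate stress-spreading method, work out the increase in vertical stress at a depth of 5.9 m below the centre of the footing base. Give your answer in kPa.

Δσ_z ≈ 19.9 kPa

By the 2:1 method the load spreads at 1 horizontal : 2 vertical, so at depth z the loaded area has grown by z in each plan dimension:
Δσ = qBL/((B+z)(L+z)) = 108×3.6×5.6/((3.6+5.9)(5.6+5.9)) = 19.929 kPa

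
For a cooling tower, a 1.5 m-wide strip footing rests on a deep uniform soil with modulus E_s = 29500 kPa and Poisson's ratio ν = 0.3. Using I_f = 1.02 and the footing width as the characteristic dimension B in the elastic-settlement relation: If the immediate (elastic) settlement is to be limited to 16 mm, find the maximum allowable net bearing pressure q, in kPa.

q ≈ 339 kPa

S_e = q·B·(1−ν²)/E_s · I_f  ⇒  q = S_e·E_s / (B·(1−ν²)·I_f).
q = 0.016 × 29500 / (1.5 × 0.91 × 1.02) = 339 kPa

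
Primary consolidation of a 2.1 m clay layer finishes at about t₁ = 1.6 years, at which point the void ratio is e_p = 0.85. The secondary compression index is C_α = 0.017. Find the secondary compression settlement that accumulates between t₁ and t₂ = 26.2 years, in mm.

S_s ≈ 23.4 mm

Secondary compression: S_s = C_α·H/(1+e_p)·log₁₀(t₂/t₁)
S_s = 0.017×2.1/(1+0.85)×log₁₀(26.2/1.6)
    = 0.0193 × 1.214 = 0.02343 m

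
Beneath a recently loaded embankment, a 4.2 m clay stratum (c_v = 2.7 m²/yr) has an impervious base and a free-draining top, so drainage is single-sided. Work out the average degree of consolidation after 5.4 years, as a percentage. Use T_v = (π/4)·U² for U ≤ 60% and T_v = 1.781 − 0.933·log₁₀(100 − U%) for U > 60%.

Drainage path length: H_d = H = 4.2 m (single drainage).
T_v = c_v·t/H_d² = 2.7×5.4/4.2² = 0.82653.
T_v = 0.82653 corresponds to the U > 60% branch:
U = 1 − 10^((1.781 − T_v)/0.933)/100 = 0.8946

U ≈ 89.5 %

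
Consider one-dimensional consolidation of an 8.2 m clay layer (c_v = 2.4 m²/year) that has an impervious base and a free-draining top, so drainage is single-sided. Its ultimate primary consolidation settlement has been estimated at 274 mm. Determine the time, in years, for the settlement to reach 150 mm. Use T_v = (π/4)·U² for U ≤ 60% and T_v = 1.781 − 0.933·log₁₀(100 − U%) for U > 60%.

Drainage path length: H_d = H = 8.2 m (single drainage).
U = S(t)/S_ult = 150/274 = 0.5474.
U ≤ 60%: T_v = (π/4)·U² = (π/4)×0.54745² = 0.23538.
t = T_v·H_d²/c_v = 0.23538×8.2²/2.4 = 6.595 years.

t ≈ 6.59 years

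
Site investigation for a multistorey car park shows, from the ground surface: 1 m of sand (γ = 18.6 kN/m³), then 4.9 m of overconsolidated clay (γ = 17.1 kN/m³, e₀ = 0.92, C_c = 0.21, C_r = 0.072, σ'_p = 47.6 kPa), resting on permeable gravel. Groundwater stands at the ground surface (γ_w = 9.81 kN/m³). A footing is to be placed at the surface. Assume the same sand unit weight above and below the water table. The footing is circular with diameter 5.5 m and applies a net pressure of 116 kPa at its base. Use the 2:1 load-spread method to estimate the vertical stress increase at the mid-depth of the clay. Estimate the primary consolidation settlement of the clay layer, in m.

S_c ≈ 0.138 m

Mid-depth of clay below the ground surface: z = 1 + 4.9/2 = 3.45 m.
Total vertical stress at mid-clay: σ_v = 18.6×1 + 17.1×2.45 = 60.495 kPa.
Pore pressure: u = 9.81×(3.45 − 0) = 33.845 kPa.
Initial effective stress: σ'_0 = σ_v − u = 60.495 − 33.845 = 26.65 kPa.
Stress increase at mid-clay by the 2:1 spreading method:
Δσ ≈ qD²/(D+z)² = 116×5.5²/(5.5+3.45)² = 43.806 kPa
Final effective stress: σ'_f = 26.65 + 43.806 = 70.456 kPa.
σ'_f = 70.456 > σ'_p = 47.6 kPa, so the stress path crosses the preconsolidation pressure — recompression up to σ'_p, then virgin compression beyond:
S_c = H/(1+e₀)·[C_r·log₁₀(σ'_p/σ'_0) + C_c·log₁₀(σ'_f/σ'_p)]
    = 4.9/1.92 × [0.072×log₁₀(47.6/26.65) + 0.21×log₁₀(70.456/47.6)]
    = 2.5521 × [0.018138 + 0.035765] = 0.1376 m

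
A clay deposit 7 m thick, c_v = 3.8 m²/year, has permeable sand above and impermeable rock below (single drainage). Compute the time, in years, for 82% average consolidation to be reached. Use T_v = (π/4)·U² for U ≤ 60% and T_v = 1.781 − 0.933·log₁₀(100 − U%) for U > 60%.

Drainage path length: H_d = H = 7 m (single drainage).
U > 60%: T_v = 1.781 − 0.933·log₁₀(100 − 82) = 0.60983.
t = T_v·H_d²/c_v = 0.60983×7²/3.8 = 7.864 years.

t ≈ 7.86 years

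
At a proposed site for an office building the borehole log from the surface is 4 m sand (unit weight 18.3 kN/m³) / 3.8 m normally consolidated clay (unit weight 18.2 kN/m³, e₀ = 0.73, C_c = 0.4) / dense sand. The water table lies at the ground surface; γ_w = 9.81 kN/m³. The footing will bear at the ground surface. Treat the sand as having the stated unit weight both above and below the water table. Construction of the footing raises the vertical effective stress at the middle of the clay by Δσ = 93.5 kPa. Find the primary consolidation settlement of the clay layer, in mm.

S_c ≈ 403 mm

Mid-depth of clay below the ground surface: z = 4 + 3.8/2 = 5.9 m.
Total vertical stress at mid-clay: σ_v = 18.3×4 + 18.2×1.9 = 107.78 kPa.
Pore pressure: u = 9.81×(5.9 − 0) = 57.879 kPa.
Initial effective stress: σ'_0 = σ_v − u = 107.78 − 57.879 = 49.901 kPa.
Final effective stress: σ'_f = σ'_0 + Δσ = 49.901 + 93.5 = 143.4 kPa.
Normally consolidated clay, so the full stress increment lies on the virgin compression line:
S_c = C_c·H/(1+e₀)·log₁₀(σ'_f/σ'_0) = 0.4×3.8/(1+0.73)×log₁₀(143.4/49.901)
    = 0.87861 × 0.45844 = 0.4028 m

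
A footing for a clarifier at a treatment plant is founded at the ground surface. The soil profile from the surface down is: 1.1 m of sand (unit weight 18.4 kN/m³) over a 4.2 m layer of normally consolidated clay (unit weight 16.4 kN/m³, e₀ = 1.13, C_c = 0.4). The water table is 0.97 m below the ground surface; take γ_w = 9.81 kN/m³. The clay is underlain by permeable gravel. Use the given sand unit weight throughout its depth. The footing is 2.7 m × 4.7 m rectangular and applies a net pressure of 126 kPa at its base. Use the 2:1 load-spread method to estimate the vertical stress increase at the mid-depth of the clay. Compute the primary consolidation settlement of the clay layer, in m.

Mid-depth of clay below the ground surface: z = 1.1 + 4.2/2 = 3.2 m.
Total vertical stress at mid-clay: σ_v = 18.4×1.1 + 16.4×2.1 = 54.68 kPa.
Pore pressure: u = 9.81×(3.2 − 0.97) = 21.876 kPa.
Initial effective stress: σ'_0 = σ_v − u = 54.68 − 21.876 = 32.804 kPa.
Stress increase at mid-clay by the 2:1 spreading method:
Δσ = qBL/((B+z)(L+z)) = 126×2.7×4.7/((2.7+3.2)(4.7+3.2)) = 34.305 kPa
Final effective stress: σ'_f = σ'_0 + Δσ = 32.804 + 34.305 = 67.109 kPa.
Normally consolidated clay, so the full stress increment lies on the virgin compression line:
S_c = C_c·H/(1+e₀)·log₁₀(σ'_f/σ'_0) = 0.4×4.2/(1+1.13)×log₁₀(67.109/32.804)
    = 0.78873 × 0.31085 = 0.2452 m

S_c ≈ 0.245 m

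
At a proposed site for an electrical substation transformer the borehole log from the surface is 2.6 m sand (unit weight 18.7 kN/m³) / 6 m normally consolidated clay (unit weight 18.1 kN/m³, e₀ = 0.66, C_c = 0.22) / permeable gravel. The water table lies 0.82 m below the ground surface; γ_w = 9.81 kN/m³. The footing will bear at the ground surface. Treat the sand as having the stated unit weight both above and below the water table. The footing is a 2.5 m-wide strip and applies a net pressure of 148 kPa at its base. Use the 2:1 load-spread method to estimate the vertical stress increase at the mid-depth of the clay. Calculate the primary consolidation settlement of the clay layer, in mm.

S_c ≈ 206 mm

Mid-depth of clay below the ground surface: z = 2.6 + 6/2 = 5.6 m.
Total vertical stress at mid-clay: σ_v = 18.7×2.6 + 18.1×3 = 102.92 kPa.
Pore pressure: u = 9.81×(5.6 − 0.82) = 46.892 kPa.
Initial effective stress: σ'_0 = σ_v − u = 102.92 − 46.892 = 56.028 kPa.
Stress increase at mid-clay by the 2:1 spreading method:
Δσ = qB/(B+z) = 148×2.5/(2.5+5.6) = 45.679 kPa
Final effective stress: σ'_f = σ'_0 + Δσ = 56.028 + 45.679 = 101.71 kPa.
Normally consolidated clay, so the full stress increment lies on the virgin compression line:
S_c = C_c·H/(1+e₀)·log₁₀(σ'_f/σ'_0) = 0.22×6/(1+0.66)×log₁₀(101.71/56.028)
    = 0.79518 × 0.25896 = 0.2059 m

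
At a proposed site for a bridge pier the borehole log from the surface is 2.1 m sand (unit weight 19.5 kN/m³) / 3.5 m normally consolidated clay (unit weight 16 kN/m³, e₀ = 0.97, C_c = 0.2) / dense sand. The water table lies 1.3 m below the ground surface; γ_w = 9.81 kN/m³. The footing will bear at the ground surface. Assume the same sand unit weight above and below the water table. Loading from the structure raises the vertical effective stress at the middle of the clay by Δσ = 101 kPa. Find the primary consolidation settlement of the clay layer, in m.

S_c ≈ 0.184 m

Mid-depth of clay below the ground surface: z = 2.1 + 3.5/2 = 3.85 m.
Total vertical stress at mid-clay: σ_v = 19.5×2.1 + 16×1.75 = 68.95 kPa.
Pore pressure: u = 9.81×(3.85 − 1.3) = 25.015 kPa.
Initial effective stress: σ'_0 = σ_v − u = 68.95 − 25.015 = 43.935 kPa.
Final effective stress: σ'_f = σ'_0 + Δσ = 43.935 + 101 = 144.94 kPa.
Normally consolidated clay, so the full stress increment lies on the virgin compression line:
S_c = C_c·H/(1+e₀)·log₁₀(σ'_f/σ'_0) = 0.2×3.5/(1+0.97)×log₁₀(144.94/43.935)
    = 0.35533 × 0.51838 = 0.1842 m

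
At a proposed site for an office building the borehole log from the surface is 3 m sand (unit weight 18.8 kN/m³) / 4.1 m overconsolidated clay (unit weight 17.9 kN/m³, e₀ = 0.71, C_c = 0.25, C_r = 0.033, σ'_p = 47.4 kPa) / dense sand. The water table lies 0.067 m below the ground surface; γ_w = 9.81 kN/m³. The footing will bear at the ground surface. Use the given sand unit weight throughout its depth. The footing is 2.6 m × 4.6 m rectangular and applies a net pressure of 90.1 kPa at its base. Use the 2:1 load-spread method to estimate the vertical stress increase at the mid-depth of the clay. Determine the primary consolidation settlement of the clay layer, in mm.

Mid-depth of clay below the ground surface: z = 3 + 4.1/2 = 5.05 m.
Total vertical stress at mid-clay: σ_v = 18.8×3 + 17.9×2.05 = 93.095 kPa.
Pore pressure: u = 9.81×(5.05 − 0.067) = 48.883 kPa.
Initial effective stress: σ'_0 = σ_v − u = 93.095 − 48.883 = 44.212 kPa.
Stress increase at mid-clay by the 2:1 spreading method:
Δσ = qBL/((B+z)(L+z)) = 90.1×2.6×4.6/((2.6+5.05)(4.6+5.05)) = 14.597 kPa
Final effective stress: σ'_f = 44.212 + 14.597 = 58.809 kPa.
σ'_f = 58.809 > σ'_p = 47.4 kPa, so the stress path crosses the preconsolidation pressure — recompression up to σ'_p, then virgin compression beyond:
S_c = H/(1+e₀)·[C_r·log₁₀(σ'_p/σ'_0) + C_c·log₁₀(σ'_f/σ'_p)]
    = 4.1/1.71 × [0.033×log₁₀(47.4/44.212) + 0.25×log₁₀(58.809/47.4)]
    = 2.3977 × [0.00099786 + 0.023416] = 0.05854 m

S_c ≈ 58.5 mm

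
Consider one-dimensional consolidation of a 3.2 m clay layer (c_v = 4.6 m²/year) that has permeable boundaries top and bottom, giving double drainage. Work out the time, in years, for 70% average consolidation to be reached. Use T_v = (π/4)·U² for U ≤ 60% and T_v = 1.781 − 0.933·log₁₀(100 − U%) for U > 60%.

t ≈ 0.224 years

Drainage path length: H_d = H/2 = 1.6 m (double drainage).
U > 60%: T_v = 1.781 − 0.933·log₁₀(100 − 70) = 0.40285.
t = T_v·H_d²/c_v = 0.40285×1.6²/4.6 = 0.2242 years.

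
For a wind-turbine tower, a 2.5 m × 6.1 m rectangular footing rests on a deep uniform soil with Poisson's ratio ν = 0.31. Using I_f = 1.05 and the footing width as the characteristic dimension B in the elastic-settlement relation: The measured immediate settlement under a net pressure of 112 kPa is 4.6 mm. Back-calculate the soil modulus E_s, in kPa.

S_e = q·B·(1−ν²)/E_s · I_f  ⇒  E_s = q·B·(1−ν²)·I_f / S_e.
E_s = 112 × 2.5 × 0.9039 × 1.05 / 0.0046 = 57770 kPa

E_s ≈ 57800 kPa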